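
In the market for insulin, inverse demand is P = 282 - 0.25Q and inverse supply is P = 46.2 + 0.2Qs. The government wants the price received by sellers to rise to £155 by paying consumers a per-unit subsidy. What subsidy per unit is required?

Required subsidy s = £9 per unit

At a seller price of 155, quantity supplied is -231 + 5·155 = 544.
Buyers absorb 544 only when they pay Pb = 282 − 0.25·544 = 146.
s = Ps − Pb = 155 − 146 = 9.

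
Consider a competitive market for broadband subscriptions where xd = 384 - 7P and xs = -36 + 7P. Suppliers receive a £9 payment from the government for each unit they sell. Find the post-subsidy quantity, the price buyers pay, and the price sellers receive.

Pre-subsidy: 384 - 7P = -36 + 7P gives P* = 30, x* = 174.
With the subsidy, sellers receive Ps = Pb + 9 for each unit, where Pb is the price buyers pay.
Supply in terms of Pb becomes xs = -36 + 7(Pb + 9) = 27 + 7Pb. Setting this equal to demand: 384 - 7Pb = 27 + 7Pb, so Pb = 25.5.
Sellers receive Ps = 25.5 + 9 = 34.5; x' = 384 − 7·25.5 = 205.5.

x' = 205.5; buyers pay £25.5; sellers receive £34.5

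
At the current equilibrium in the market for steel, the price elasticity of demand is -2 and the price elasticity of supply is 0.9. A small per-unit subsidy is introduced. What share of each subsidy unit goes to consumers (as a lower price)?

Consumer share = 9/29

For a small subsidy around the equilibrium, the benefit split depends on the relative slopes, which at a point are proportional to the elasticities.
Buyer share = εs/(εs + |εd|) = 0.9/(0.9 + 2) = 9/29; seller share = |εd|/(εs + |εd|) = 20/29.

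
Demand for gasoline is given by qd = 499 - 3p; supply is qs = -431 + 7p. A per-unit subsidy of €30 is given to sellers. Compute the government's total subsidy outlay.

Pre-subsidy: 499 - 3p = -431 + 7p gives p* = 93, q* = 220.
With the subsidy, sellers receive ps = pb + 30 for each unit, where pb is the price buyers pay.
Supply in terms of pb becomes qs = -431 + 7(pb + 30) = -221 + 7pb. Setting this equal to demand: 499 - 3pb = -221 + 7pb, so pb = 72.
Sellers receive ps = 72 + 30 = 102; q' = 499 − 3·72 = 283.
Government outlay = subsidy × quantity = 30 × 283 = 8490.

Government cost = €8490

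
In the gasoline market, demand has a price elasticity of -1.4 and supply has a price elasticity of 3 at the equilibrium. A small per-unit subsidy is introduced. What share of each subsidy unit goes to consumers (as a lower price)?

Consumer share = 15/22

For a small subsidy around the equilibrium, the benefit split depends on the relative slopes, which at a point are proportional to the elasticities.
Buyer share = εs/(εs + |εd|) = 3/(3 + 1.4) = 15/22; seller share = |εd|/(εs + |εd|) = 7/22.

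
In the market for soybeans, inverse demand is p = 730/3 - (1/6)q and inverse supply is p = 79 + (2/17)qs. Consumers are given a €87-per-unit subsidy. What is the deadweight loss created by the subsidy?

Deadweight loss = €13311

Pre-subsidy: 730/3 - (1/6)q = 79 + (2/17)q gives q* = 578 and p* = 147.
With the rebate, buyers effectively pay pb = ps − 87, where ps is the price sellers receive.
On the curves, pb = 730/3 - (1/6)q and ps = 79 + (2/17)q; the wedge ps − pb = 87 gives 79 + (2/17)q − (730/3 - (1/6)q) = 87, so q' = 884.
Then pb = 730/3 − (1/6)·884 = 96 and ps = 79 + (2/17)·884 = 183.
The subsidy expands output by 884 − 578 = 306 past the efficient level; on those units the gap between marginal cost and willingness to pay runs from 0 up to 87.
DWL = ½ × 87 × 306 = 13311.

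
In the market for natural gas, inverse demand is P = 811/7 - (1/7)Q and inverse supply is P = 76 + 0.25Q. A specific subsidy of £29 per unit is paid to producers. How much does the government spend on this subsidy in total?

Government cost = 55912/11

Pre-subsidy: 811/7 - (1/7)Q = 76 + 0.25Q gives Q* = 1116/11 and P* = 1115/11.
With the subsidy, sellers receive Ps = Pb + 29 for each unit, where Pb is the price buyers pay.
On the curves, Pb = 811/7 - (1/7)Q and Ps = 76 + 0.25Q; the wedge Ps − Pb = 29 gives 76 + 0.25Q − (811/7 - (1/7)Q) = 29, so Q' = 1928/11.
Then Pb = 811/7 − (1/7)·(1928/11) = 999/11 and Ps = 76 + 0.25·(1928/11) = 1318/11.
Government outlay = subsidy × quantity = 29 × 1928/11 = 55912/11.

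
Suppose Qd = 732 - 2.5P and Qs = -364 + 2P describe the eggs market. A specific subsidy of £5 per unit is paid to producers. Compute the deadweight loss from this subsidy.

Deadweight loss = 125/9

Pre-subsidy: 732 - 2.5P = -364 + 2P gives P* = 2192/9, Q* = 1108/9.
With the subsidy, sellers receive Ps = Pb + 5 for each unit, where Pb is the price buyers pay.
Supply in terms of Pb becomes Qs = -364 + 2(Pb + 5) = -354 + 2Pb. Setting this equal to demand: 732 - 2.5Pb = -354 + 2Pb, so Pb = 724/3.
Sellers receive Ps = 724/3 + 5 = 739/3; Q' = 732 − 2.5·(724/3) = 386/3.
The subsidy expands output by 386/3 − 1108/9 = 50/9 past the efficient level; on those units the gap between marginal cost and willingness to pay runs from 0 up to 5.
DWL = ½ × 5 × 50/9 = 125/9.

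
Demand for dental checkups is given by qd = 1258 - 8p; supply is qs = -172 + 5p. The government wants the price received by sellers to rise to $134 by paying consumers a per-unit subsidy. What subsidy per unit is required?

At a seller price of 134, quantity supplied is -172 + 5·134 = 498.
Buyers absorb 498 only when they pay pb with 1258 − 8·pb = 498, i.e. pb = 95.
s = ps − pb = 134 − 95 = 39.

Required subsidy s = $39 per unit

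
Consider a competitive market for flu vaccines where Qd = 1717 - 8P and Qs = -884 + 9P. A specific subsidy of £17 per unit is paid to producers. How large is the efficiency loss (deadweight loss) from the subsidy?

Pre-subsidy: 1717 - 8P = -884 + 9P gives P* = 153, Q* = 493.
With the subsidy, sellers receive Ps = Pb + 17 for each unit, where Pb is the price buyers pay.
Supply in terms of Pb becomes Qs = -884 + 9(Pb + 17) = -731 + 9Pb. Setting this equal to demand: 1717 - 8Pb = -731 + 9Pb, so Pb = 144.
Sellers receive Ps = 144 + 17 = 161; Q' = 1717 − 8·144 = 565.
The subsidy expands output by 565 − 493 = 72 past the efficient level; on those units the gap between marginal cost and willingness to pay runs from 0 up to 17.
DWL = ½ × 17 × 72 = 612.

Deadweight loss = £612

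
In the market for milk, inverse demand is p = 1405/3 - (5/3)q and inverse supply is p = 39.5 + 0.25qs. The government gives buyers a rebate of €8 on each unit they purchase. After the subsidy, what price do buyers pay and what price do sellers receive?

Buyers pay 2035/23; sellers receive 2219/23

Pre-subsidy: 1405/3 - (5/3)q = 39.5 + 0.25q gives q* = 5146/23 and p* = 2195/23.
With the rebate, buyers effectively pay pb = ps − 8, where ps is the price sellers receive.
On the curves, pb = 1405/3 - (5/3)q and ps = 39.5 + 0.25q; the wedge ps − pb = 8 gives 39.5 + 0.25q − (1405/3 - (5/3)q) = 8, so q' = 5242/23.
Then pb = 1405/3 − (5/3)·(5242/23) = 2035/23 and ps = 39.5 + 0.25·(5242/23) = 2219/23.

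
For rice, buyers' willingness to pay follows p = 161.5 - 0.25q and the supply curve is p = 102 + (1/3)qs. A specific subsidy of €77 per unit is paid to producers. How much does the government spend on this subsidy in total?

Government cost = €18018

Pre-subsidy: 161.5 - 0.25q = 102 + (1/3)q gives q* = 102 and p* = 136.
With the subsidy, sellers receive ps = pb + 77 for each unit, where pb is the price buyers pay.
On the curves, pb = 161.5 - 0.25q and ps = 102 + (1/3)q; the wedge ps − pb = 77 gives 102 + (1/3)q − (161.5 - 0.25q) = 77, so q' = 234.
Then pb = 161.5 − 0.25·234 = 103 and ps = 102 + (1/3)·234 = 180.
Government outlay = subsidy × quantity = 77 × 234 = 18018.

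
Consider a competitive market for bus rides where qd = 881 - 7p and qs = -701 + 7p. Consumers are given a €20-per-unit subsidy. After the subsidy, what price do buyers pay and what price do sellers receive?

Pre-subsidy: 881 - 7p = -701 + 7p gives p* = 113, q* = 90.
With the rebate, buyers effectively pay pb = ps − 20, where ps is the price sellers receive.
Demand in terms of ps becomes qd = 881 − 7(ps − 20) = 1021 - 7ps. Setting this equal to supply: 1021 - 7ps = -701 + 7ps, so ps = 123.
Buyers pay pb = 123 − 20 = 103; q' = -701 + 7·123 = 160.

Buyers pay €103; sellers receive €123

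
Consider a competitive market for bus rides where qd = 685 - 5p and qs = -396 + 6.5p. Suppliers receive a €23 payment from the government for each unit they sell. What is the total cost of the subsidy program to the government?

Government cost = €6440

Pre-subsidy: 685 - 5p = -396 + 6.5p gives p* = 94, q* = 215.
With the subsidy, sellers receive ps = pb + 23 for each unit, where pb is the price buyers pay.
Supply in terms of pb becomes qs = -396 + 6.5(pb + 23) = -246.5 + 6.5pb. Setting this equal to demand: 685 - 5pb = -246.5 + 6.5pb, so pb = 81.
Sellers receive ps = 81 + 23 = 104; q' = 685 − 5·81 = 280.
Government outlay = subsidy × quantity = 23 × 280 = 6440.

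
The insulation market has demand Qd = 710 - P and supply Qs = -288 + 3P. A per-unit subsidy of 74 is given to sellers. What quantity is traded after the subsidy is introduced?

Q' = 516

Pre-subsidy: 710 - P = -288 + 3P gives P* = 249.5, Q* = 460.5.
With the subsidy, sellers receive Ps = Pb + 74 for each unit, where Pb is the price buyers pay.
Supply in terms of Pb becomes Qs = -288 + 3(Pb + 74) = -66 + 3Pb. Setting this equal to demand: 710 - Pb = -66 + 3Pb, so Pb = 194.
Sellers receive Ps = 194 + 74 = 268; Q' = 710 − 1·194 = 516.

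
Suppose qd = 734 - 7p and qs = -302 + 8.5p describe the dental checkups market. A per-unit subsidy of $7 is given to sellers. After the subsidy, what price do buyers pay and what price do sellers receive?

Buyers pay $63; sellers receive $70

Pre-subsidy: 734 - 7p = -302 + 8.5p gives p* = 2072/31, q* = 8250/31.
With the subsidy, sellers receive ps = pb + 7 for each unit, where pb is the price buyers pay.
Supply in terms of pb becomes qs = -302 + 8.5(pb + 7) = -242.5 + 8.5pb. Setting this equal to demand: 734 - 7pb = -242.5 + 8.5pb, so pb = 63.
Sellers receive ps = 63 + 7 = 70; q' = 734 − 7·63 = 293.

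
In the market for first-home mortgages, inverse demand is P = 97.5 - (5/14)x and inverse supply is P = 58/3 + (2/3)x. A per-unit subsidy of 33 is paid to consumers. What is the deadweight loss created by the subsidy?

Pre-subsidy: 97.5 - (5/14)x = 58/3 + (2/3)x gives x* = 3283/43 and P* = 3020/43.
With the rebate, buyers effectively pay Pb = Ps − 33, where Ps is the price sellers receive.
On the curves, Pb = 97.5 - (5/14)x and Ps = 58/3 + (2/3)x; the wedge Ps − Pb = 33 gives 58/3 + (2/3)x − (97.5 - (5/14)x) = 33, so x' = 4669/43.
Then Pb = 97.5 − (5/14)·(4669/43) = 2525/43 and Ps = 58/3 + (2/3)·(4669/43) = 3944/43.
The subsidy expands output by 4669/43 − 3283/43 = 1386/43 past the efficient level; on those units the gap between marginal cost and willingness to pay runs from 0 up to 33.
DWL = ½ × 33 × 1386/43 = 22869/43.

Deadweight loss = 22869/43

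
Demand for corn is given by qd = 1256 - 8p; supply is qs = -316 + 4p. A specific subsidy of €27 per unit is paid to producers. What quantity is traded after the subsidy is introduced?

Pre-subsidy: 1256 - 8p = -316 + 4p gives p* = 131, q* = 208.
With the subsidy, sellers receive ps = pb + 27 for each unit, where pb is the price buyers pay.
Supply in terms of pb becomes qs = -316 + 4(pb + 27) = -208 + 4pb. Setting this equal to demand: 1256 - 8pb = -208 + 4pb, so pb = 122.
Sellers receive ps = 122 + 27 = 149; q' = 1256 − 8·122 = 280.

q' = 280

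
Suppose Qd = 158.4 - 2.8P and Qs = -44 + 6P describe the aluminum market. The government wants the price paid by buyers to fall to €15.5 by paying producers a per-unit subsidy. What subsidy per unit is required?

At a buyer price of 15.5, quantity demanded is 158.4 − 2.8·15.5 = 115.
Sellers supply 115 only when they receive Ps with -44 + 6·Ps = 115, i.e. Ps = 26.5.
s = Ps − Pb = 26.5 − 15.5 = 11.

Required subsidy s = €11 per unit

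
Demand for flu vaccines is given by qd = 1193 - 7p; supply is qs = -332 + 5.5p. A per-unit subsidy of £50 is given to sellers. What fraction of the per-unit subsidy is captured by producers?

Pre-subsidy: 1193 - 7p = -332 + 5.5p gives p* = 122, q* = 339.
With the subsidy, sellers receive ps = pb + 50 for each unit, where pb is the price buyers pay.
Supply in terms of pb becomes qs = -332 + 5.5(pb + 50) = -57 + 5.5pb. Setting this equal to demand: 1193 - 7pb = -57 + 5.5pb, so pb = 100.
Sellers receive ps = 100 + 50 = 150; q' = 1193 − 7·100 = 493.
Buyers' price falls by p* − pb = 122 − 100 = 22; sellers' price rises by ps − p* = 150 − 122 = 28.
So producers capture 28/50 = 0.56 of each unit of subsidy.

Producer share = 0.56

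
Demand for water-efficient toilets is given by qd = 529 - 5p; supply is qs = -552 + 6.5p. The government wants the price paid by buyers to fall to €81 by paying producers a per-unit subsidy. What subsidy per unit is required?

At a buyer price of 81, quantity demanded is 529 − 5·81 = 124.
Sellers supply 124 only when they receive ps with -552 + 6.5·ps = 124, i.e. ps = 104.
s = ps − pb = 104 − 81 = 23.

Required subsidy s = €23 per unit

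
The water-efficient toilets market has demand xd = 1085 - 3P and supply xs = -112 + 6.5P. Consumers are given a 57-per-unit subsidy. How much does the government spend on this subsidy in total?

Government cost = 46968

Pre-subsidy: 1085 - 3P = -112 + 6.5P gives P* = 126, x* = 707.
With the rebate, buyers effectively pay Pb = Ps − 57, where Ps is the price sellers receive.
Demand in terms of Ps becomes xd = 1085 − 3(Ps − 57) = 1256 - 3Ps. Setting this equal to supply: 1256 - 3Ps = -112 + 6.5Ps, so Ps = 144.
Buyers pay Pb = 144 − 57 = 87; x' = -112 + 6.5·144 = 824.
Government outlay = subsidy × quantity = 57 × 824 = 46968.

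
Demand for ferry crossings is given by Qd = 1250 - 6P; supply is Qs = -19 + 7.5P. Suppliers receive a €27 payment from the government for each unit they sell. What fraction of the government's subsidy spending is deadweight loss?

Pre-subsidy: 1250 - 6P = -19 + 7.5P gives P* = 94, Q* = 686.
With the subsidy, sellers receive Ps = Pb + 27 for each unit, where Pb is the price buyers pay.
Supply in terms of Pb becomes Qs = -19 + 7.5(Pb + 27) = 183.5 + 7.5Pb. Setting this equal to demand: 1250 - 6Pb = 183.5 + 7.5Pb, so Pb = 79.
Sellers receive Ps = 79 + 27 = 106; Q' = 1250 − 6·79 = 776.
ΔCS = ½(686 + 776)(94 − 79) = 10965; ΔPS = ½(686 + 776)(106 − 94) = 8772.
Government spending = 27 × 776 = 20952.
DWL = ½ × 27 × (776 − 686) = 1215; fraction = 1215 / 20952 = 45/776.

DWL / government spending = 45/776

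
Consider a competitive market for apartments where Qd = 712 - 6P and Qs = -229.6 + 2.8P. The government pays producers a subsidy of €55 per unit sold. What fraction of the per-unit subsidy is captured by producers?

Producer share = 15/22

Pre-subsidy: 712 - 6P = -229.6 + 2.8P gives P* = 107, Q* = 70.
With the subsidy, sellers receive Ps = Pb + 55 for each unit, where Pb is the price buyers pay.
Supply in terms of Pb becomes Qs = -229.6 + 2.8(Pb + 55) = -75.6 + 2.8Pb. Setting this equal to demand: 712 - 6Pb = -75.6 + 2.8Pb, so Pb = 89.5.
Sellers receive Ps = 89.5 + 55 = 144.5; Q' = 712 − 6·89.5 = 175.
Buyers' price falls by P* − Pb = 107 − 89.5 = 17.5; sellers' price rises by Ps − P* = 144.5 − 107 = 37.5.
So producers capture 37.5/55 = 15/22 of each unit of subsidy.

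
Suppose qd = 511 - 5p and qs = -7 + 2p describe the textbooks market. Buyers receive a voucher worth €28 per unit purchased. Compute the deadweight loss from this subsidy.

Pre-subsidy: 511 - 5p = -7 + 2p gives p* = 74, q* = 141.
With the rebate, buyers effectively pay pb = ps − 28, where ps is the price sellers receive.
Demand in terms of ps becomes qd = 511 − 5(ps − 28) = 651 - 5ps. Setting this equal to supply: 651 - 5ps = -7 + 2ps, so ps = 94.
Buyers pay pb = 94 − 28 = 66; q' = -7 + 2·94 = 181.
The subsidy expands output by 181 − 141 = 40 past the efficient level; on those units the gap between marginal cost and willingness to pay runs from 0 up to 28.
DWL = ½ × 28 × 40 = 560.

Deadweight loss = €560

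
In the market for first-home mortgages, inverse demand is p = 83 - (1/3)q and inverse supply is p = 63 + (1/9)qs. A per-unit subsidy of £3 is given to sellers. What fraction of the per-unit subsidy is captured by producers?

Pre-subsidy: 83 - (1/3)q = 63 + (1/9)q gives q* = 45 and p* = 68.
With the subsidy, sellers receive ps = pb + 3 for each unit, where pb is the price buyers pay.
On the curves, pb = 83 - (1/3)q and ps = 63 + (1/9)q; the wedge ps − pb = 3 gives 63 + (1/9)q − (83 - (1/3)q) = 3, so q' = 51.75.
Then pb = 83 − (1/3)·51.75 = 65.75 and ps = 63 + (1/9)·51.75 = 68.75.
Buyers' price falls by p* − pb = 68 − 65.75 = 2.25; sellers' price rises by ps − p* = 68.75 − 68 = 0.75.
So producers capture 0.75/3 = 0.25 of each unit of subsidy.

Producer share = 0.25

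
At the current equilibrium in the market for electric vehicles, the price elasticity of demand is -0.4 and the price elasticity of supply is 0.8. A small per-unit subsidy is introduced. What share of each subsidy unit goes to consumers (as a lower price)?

For a small subsidy around the equilibrium, the benefit split depends on the relative slopes, which at a point are proportional to the elasticities.
Buyer share = εs/(εs + |εd|) = 0.8/(0.8 + 0.4) = 2/3; seller share = |εd|/(εs + |εd|) = 1/3.

Consumer share = 2/3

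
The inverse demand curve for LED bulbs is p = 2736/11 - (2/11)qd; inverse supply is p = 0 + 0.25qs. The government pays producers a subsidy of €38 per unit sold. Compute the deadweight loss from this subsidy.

Pre-subsidy: 2736/11 - (2/11)q = 0 + 0.25q gives q* = 576 and p* = 144.
With the subsidy, sellers receive ps = pb + 38 for each unit, where pb is the price buyers pay.
On the curves, pb = 2736/11 - (2/11)q and ps = 0 + 0.25q; the wedge ps − pb = 38 gives 0 + 0.25q − (2736/11 - (2/11)q) = 38, so q' = 664.
Then pb = 2736/11 − (2/11)·664 = 128 and ps = 0 + 0.25·664 = 166.
The subsidy expands output by 664 − 576 = 88 past the efficient level; on those units the gap between marginal cost and willingness to pay runs from 0 up to 38.
DWL = ½ × 38 × 88 = 1672.

Deadweight loss = €1672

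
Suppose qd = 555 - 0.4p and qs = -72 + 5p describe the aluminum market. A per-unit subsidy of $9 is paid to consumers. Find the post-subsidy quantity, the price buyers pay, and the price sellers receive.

Pre-subsidy: 555 - 0.4p = -72 + 5p gives p* = 1045/9, q* = 4577/9.
With the rebate, buyers effectively pay pb = ps − 9, where ps is the price sellers receive.
Demand in terms of ps becomes qd = 555 − 0.4(ps − 9) = 558.6 - 0.4ps. Setting this equal to supply: 558.6 - 0.4ps = -72 + 5ps, so ps = 1051/9.
Buyers pay pb = 1051/9 − 9 = 970/9; q' = -72 + 5·(1051/9) = 4607/9.

q' = 4607/9; buyers pay 970/9; sellers receive 1051/9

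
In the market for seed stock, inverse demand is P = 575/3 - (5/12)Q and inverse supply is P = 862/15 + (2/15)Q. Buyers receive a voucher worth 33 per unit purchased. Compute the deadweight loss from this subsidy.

Deadweight loss = 990

Pre-subsidy: 575/3 - (5/12)Q = 862/15 + (2/15)Q gives Q* = 244 and P* = 90.
With the rebate, buyers effectively pay Pb = Ps − 33, where Ps is the price sellers receive.
On the curves, Pb = 575/3 - (5/12)Q and Ps = 862/15 + (2/15)Q; the wedge Ps − Pb = 33 gives 862/15 + (2/15)Q − (575/3 - (5/12)Q) = 33, so Q' = 304.
Then Pb = 575/3 − (5/12)·304 = 65 and Ps = 862/15 + (2/15)·304 = 98.
The subsidy expands output by 304 − 244 = 60 past the efficient level; on those units the gap between marginal cost and willingness to pay runs from 0 up to 33.
DWL = ½ × 33 × 60 = 990.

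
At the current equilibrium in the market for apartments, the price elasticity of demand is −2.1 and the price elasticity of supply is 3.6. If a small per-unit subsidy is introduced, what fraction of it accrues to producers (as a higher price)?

For a small subsidy around the equilibrium, the benefit split depends on the relative slopes, which at a point are proportional to the elasticities.
Buyer share = εs/(εs + |εd|) = 3.6/(3.6 + 2.1) = 12/19; seller share = |εd|/(εs + |εd|) = 7/19.
So producers capture 7/19 of the subsidy.

Producer share = 7/19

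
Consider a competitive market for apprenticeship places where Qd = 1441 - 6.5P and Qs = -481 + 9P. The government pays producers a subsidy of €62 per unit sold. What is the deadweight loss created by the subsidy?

Pre-subsidy: 1441 - 6.5P = -481 + 9P gives P* = 124, Q* = 635.
With the subsidy, sellers receive Ps = Pb + 62 for each unit, where Pb is the price buyers pay.
Supply in terms of Pb becomes Qs = -481 + 9(Pb + 62) = 77 + 9Pb. Setting this equal to demand: 1441 - 6.5Pb = 77 + 9Pb, so Pb = 88.
Sellers receive Ps = 88 + 62 = 150; Q' = 1441 − 6.5·88 = 869.
The subsidy expands output by 869 − 635 = 234 past the efficient level; on those units the gap between marginal cost and willingness to pay runs from 0 up to 62.
DWL = ½ × 62 × 234 = 7254.

Deadweight loss = €7254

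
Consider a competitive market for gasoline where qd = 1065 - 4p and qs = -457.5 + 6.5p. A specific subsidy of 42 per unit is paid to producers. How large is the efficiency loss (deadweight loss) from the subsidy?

Pre-subsidy: 1065 - 4p = -457.5 + 6.5p gives p* = 145, q* = 485.
With the subsidy, sellers receive ps = pb + 42 for each unit, where pb is the price buyers pay.
Supply in terms of pb becomes qs = -457.5 + 6.5(pb + 42) = -184.5 + 6.5pb. Setting this equal to demand: 1065 - 4pb = -184.5 + 6.5pb, so pb = 119.
Sellers receive ps = 119 + 42 = 161; q' = 1065 − 4·119 = 589.
The subsidy expands output by 589 − 485 = 104 past the efficient level; on those units the gap between marginal cost and willingness to pay runs from 0 up to 42.
DWL = ½ × 42 × 104 = 2184.

Deadweight loss = 2184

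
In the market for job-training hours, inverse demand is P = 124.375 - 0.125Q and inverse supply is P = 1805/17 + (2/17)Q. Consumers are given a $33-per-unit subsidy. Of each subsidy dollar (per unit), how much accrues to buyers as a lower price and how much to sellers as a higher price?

Pre-subsidy: 124.375 - 0.125Q = 1805/17 + (2/17)Q gives Q* = 75 and P* = 115.
With the rebate, buyers effectively pay Pb = Ps − 33, where Ps is the price sellers receive.
On the curves, Pb = 124.375 - 0.125Q and Ps = 1805/17 + (2/17)Q; the wedge Ps − Pb = 33 gives 1805/17 + (2/17)Q − (124.375 - 0.125Q) = 33, so Q' = 211.
Then Pb = 124.375 − 0.125·211 = 98 and Ps = 1805/17 + (2/17)·211 = 131.
Buyers' price falls by P* − Pb = 115 − 98 = 17; sellers' price rises by Ps − P* = 131 − 115 = 16.

Buyers gain $17 per unit; sellers gain $16 per unit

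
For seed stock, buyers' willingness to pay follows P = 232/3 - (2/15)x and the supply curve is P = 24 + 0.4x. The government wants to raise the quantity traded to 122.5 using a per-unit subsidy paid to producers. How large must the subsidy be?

At x = 122.5, from the demand curve buyers pay Pb = 232/3 − (2/15)·122.5 = 61; from the supply curve sellers need Ps = 24 + 0.4·122.5 = 73.
The subsidy must fill the gap: s = Ps − Pb = 73 − 61 = 12.

Required subsidy s = 12 per unit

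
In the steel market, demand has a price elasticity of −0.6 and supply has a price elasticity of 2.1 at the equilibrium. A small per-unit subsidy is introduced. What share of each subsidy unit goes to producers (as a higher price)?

Producer share = 2/9

For a small subsidy around the equilibrium, the benefit split depends on the relative slopes, which at a point are proportional to the elasticities.
Buyer share = εs/(εs + |εd|) = 2.1/(2.1 + 0.6) = 7/9; seller share = |εd|/(εs + |εd|) = 2/9.
So producers capture 2/9 of the subsidy.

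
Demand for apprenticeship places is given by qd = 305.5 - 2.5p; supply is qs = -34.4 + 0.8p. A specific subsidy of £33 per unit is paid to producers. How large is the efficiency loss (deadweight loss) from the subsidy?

Deadweight loss = £330

Pre-subsidy: 305.5 - 2.5p = -34.4 + 0.8p gives p* = 103, q* = 48.
With the subsidy, sellers receive ps = pb + 33 for each unit, where pb is the price buyers pay.
Supply in terms of pb becomes qs = -34.4 + 0.8(pb + 33) = -8 + 0.8pb. Setting this equal to demand: 305.5 - 2.5pb = -8 + 0.8pb, so pb = 95.
Sellers receive ps = 95 + 33 = 128; q' = 305.5 − 2.5·95 = 68.
The subsidy expands output by 68 − 48 = 20 past the efficient level; on those units the gap between marginal cost and willingness to pay runs from 0 up to 33.
DWL = ½ × 33 × 20 = 330.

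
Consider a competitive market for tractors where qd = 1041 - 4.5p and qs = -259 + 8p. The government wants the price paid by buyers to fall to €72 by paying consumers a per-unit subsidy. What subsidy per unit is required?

At a buyer price of 72, quantity demanded is 1041 − 4.5·72 = 717.
Sellers supply 717 only when they receive ps with -259 + 8·ps = 717, i.e. ps = 122.
s = ps − pb = 122 − 72 = 50.

Required subsidy s = €50 per unit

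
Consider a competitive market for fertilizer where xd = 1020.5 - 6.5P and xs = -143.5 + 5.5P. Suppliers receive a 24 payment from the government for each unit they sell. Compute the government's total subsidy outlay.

Government cost = 11076

Pre-subsidy: 1020.5 - 6.5P = -143.5 + 5.5P gives P* = 97, x* = 390.
With the subsidy, sellers receive Ps = Pb + 24 for each unit, where Pb is the price buyers pay.
Supply in terms of Pb becomes xs = -143.5 + 5.5(Pb + 24) = -11.5 + 5.5Pb. Setting this equal to demand: 1020.5 - 6.5Pb = -11.5 + 5.5Pb, so Pb = 86.
Sellers receive Ps = 86 + 24 = 110; x' = 1020.5 − 6.5·86 = 461.5.
Government outlay = subsidy × quantity = 24 × 461.5 = 11076.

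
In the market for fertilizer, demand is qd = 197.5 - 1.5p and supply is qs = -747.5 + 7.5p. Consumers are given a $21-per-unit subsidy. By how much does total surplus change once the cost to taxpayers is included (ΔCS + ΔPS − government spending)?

Pre-subsidy: 197.5 - 1.5p = -747.5 + 7.5p gives p* = 105, q* = 40.
With the rebate, buyers effectively pay pb = ps − 21, where ps is the price sellers receive.
Demand in terms of ps becomes qd = 197.5 − 1.5(ps − 21) = 229 - 1.5ps. Setting this equal to supply: 229 - 1.5ps = -747.5 + 7.5ps, so ps = 108.5.
Buyers pay pb = 108.5 − 21 = 87.5; q' = -747.5 + 7.5·108.5 = 66.25.
ΔCS = ½(40 + 66.25)(105 − 87.5) = 929.6875; ΔPS = ½(40 + 66.25)(108.5 − 105) = 185.9375.
Government spending = 21 × 66.25 = 1391.25.
Net change = 929.6875 + 185.9375 − 1391.25 = -275.625. The loss equals the DWL triangle ½·21·26.25.

Net change in total surplus = -$275.625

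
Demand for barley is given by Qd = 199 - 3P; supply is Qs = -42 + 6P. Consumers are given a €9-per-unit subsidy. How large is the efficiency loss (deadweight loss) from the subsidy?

Pre-subsidy: 199 - 3P = -42 + 6P gives P* = 241/9, Q* = 356/3.
With the rebate, buyers effectively pay Pb = Ps − 9, where Ps is the price sellers receive.
Demand in terms of Ps becomes Qd = 199 − 3(Ps − 9) = 226 - 3Ps. Setting this equal to supply: 226 - 3Ps = -42 + 6Ps, so Ps = 268/9.
Buyers pay Pb = 268/9 − 9 = 187/9; Q' = -42 + 6·(268/9) = 410/3.
The subsidy expands output by 410/3 − 356/3 = 18 past the efficient level; on those units the gap between marginal cost and willingness to pay runs from 0 up to 9.
DWL = ½ × 9 × 18 = 81.

Deadweight loss = €81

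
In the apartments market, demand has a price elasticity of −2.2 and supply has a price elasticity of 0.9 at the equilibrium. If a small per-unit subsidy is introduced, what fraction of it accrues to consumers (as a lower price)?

Consumer share = 9/31

For a small subsidy around the equilibrium, the benefit split depends on the relative slopes, which at a point are proportional to the elasticities.
Buyer share = εs/(εs + |εd|) = 0.9/(0.9 + 2.2) = 9/31; seller share = |εd|/(εs + |εd|) = 22/31.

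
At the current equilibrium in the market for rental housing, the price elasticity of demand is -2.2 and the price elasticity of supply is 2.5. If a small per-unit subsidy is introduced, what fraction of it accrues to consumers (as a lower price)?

Consumer share = 25/47

For a small subsidy around the equilibrium, the benefit split depends on the relative slopes, which at a point are proportional to the elasticities.
Buyer share = εs/(εs + |εd|) = 2.5/(2.5 + 2.2) = 25/47; seller share = |εd|/(εs + |εd|) = 22/47.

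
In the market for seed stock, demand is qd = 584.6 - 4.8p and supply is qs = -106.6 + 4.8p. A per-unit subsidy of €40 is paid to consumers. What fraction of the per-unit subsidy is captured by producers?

Pre-subsidy: 584.6 - 4.8p = -106.6 + 4.8p gives p* = 72, q* = 239.
With the rebate, buyers effectively pay pb = ps − 40, where ps is the price sellers receive.
Demand in terms of ps becomes qd = 584.6 − 4.8(ps − 40) = 776.6 - 4.8ps. Setting this equal to supply: 776.6 - 4.8ps = -106.6 + 4.8ps, so ps = 92.
Buyers pay pb = 92 − 40 = 52; q' = -106.6 + 4.8·92 = 335.
Buyers' price falls by p* − pb = 72 − 52 = 20; sellers' price rises by ps − p* = 92 − 72 = 20.
So producers capture 20/40 = 0.5 of each unit of subsidy.

Producer share = 0.5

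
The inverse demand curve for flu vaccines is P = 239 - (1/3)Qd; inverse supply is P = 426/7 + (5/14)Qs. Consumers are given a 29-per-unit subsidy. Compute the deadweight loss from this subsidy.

Deadweight loss = 609

Pre-subsidy: 239 - (1/3)Q = 426/7 + (5/14)Q gives Q* = 258 and P* = 153.
With the rebate, buyers effectively pay Pb = Ps − 29, where Ps is the price sellers receive.
On the curves, Pb = 239 - (1/3)Q and Ps = 426/7 + (5/14)Q; the wedge Ps − Pb = 29 gives 426/7 + (5/14)Q − (239 - (1/3)Q) = 29, so Q' = 300.
Then Pb = 239 − (1/3)·300 = 139 and Ps = 426/7 + (5/14)·300 = 168.
The subsidy expands output by 300 − 258 = 42 past the efficient level; on those units the gap between marginal cost and willingness to pay runs from 0 up to 29.
DWL = ½ × 29 × 42 = 609.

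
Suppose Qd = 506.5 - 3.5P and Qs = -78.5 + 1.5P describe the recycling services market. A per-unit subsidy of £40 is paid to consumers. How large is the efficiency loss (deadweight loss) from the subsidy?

Pre-subsidy: 506.5 - 3.5P = -78.5 + 1.5P gives P* = 117, Q* = 97.
With the rebate, buyers effectively pay Pb = Ps − 40, where Ps is the price sellers receive.
Demand in terms of Ps becomes Qd = 506.5 − 3.5(Ps − 40) = 646.5 - 3.5Ps. Setting this equal to supply: 646.5 - 3.5Ps = -78.5 + 1.5Ps, so Ps = 145.
Buyers pay Pb = 145 − 40 = 105; Q' = -78.5 + 1.5·145 = 139.
The subsidy expands output by 139 − 97 = 42 past the efficient level; on those units the gap between marginal cost and willingness to pay runs from 0 up to 40.
DWL = ½ × 40 × 42 = 840.

Deadweight loss = £840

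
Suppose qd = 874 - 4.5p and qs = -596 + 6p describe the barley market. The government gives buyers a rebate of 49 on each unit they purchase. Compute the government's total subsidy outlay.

Government cost = 18130

Pre-subsidy: 874 - 4.5p = -596 + 6p gives p* = 140, q* = 244.
With the rebate, buyers effectively pay pb = ps − 49, where ps is the price sellers receive.
Demand in terms of ps becomes qd = 874 − 4.5(ps − 49) = 1094.5 - 4.5ps. Setting this equal to supply: 1094.5 - 4.5ps = -596 + 6ps, so ps = 161.
Buyers pay pb = 161 − 49 = 112; q' = -596 + 6·161 = 370.
Government outlay = subsidy × quantity = 49 × 370 = 18130.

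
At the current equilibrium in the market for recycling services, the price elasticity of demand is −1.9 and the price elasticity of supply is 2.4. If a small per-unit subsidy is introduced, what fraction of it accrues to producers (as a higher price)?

For a small subsidy around the equilibrium, the benefit split depends on the relative slopes, which at a point are proportional to the elasticities.
Buyer share = εs/(εs + |εd|) = 2.4/(2.4 + 1.9) = 24/43; seller share = |εd|/(εs + |εd|) = 19/43.
So producers capture 19/43 of the subsidy.

Producer share = 19/43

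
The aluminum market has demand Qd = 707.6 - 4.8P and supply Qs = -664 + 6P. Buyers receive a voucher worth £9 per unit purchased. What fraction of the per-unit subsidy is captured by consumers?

Consumer share = 5/9

Pre-subsidy: 707.6 - 4.8P = -664 + 6P gives P* = 127, Q* = 98.
With the rebate, buyers effectively pay Pb = Ps − 9, where Ps is the price sellers receive.
Demand in terms of Ps becomes Qd = 707.6 − 4.8(Ps − 9) = 750.8 - 4.8Ps. Setting this equal to supply: 750.8 - 4.8Ps = -664 + 6Ps, so Ps = 131.
Buyers pay Pb = 131 − 9 = 122; Q' = -664 + 6·131 = 122.
Buyers' price falls by P* − Pb = 127 − 122 = 5; sellers' price rises by Ps − P* = 131 − 127 = 4.
So consumers capture 5/9 = 5/9 of each unit of subsidy.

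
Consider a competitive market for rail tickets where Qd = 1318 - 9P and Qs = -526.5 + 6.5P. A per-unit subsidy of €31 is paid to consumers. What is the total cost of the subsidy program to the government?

Pre-subsidy: 1318 - 9P = -526.5 + 6.5P gives P* = 119, Q* = 247.
With the rebate, buyers effectively pay Pb = Ps − 31, where Ps is the price sellers receive.
Demand in terms of Ps becomes Qd = 1318 − 9(Ps − 31) = 1597 - 9Ps. Setting this equal to supply: 1597 - 9Ps = -526.5 + 6.5Ps, so Ps = 137.
Buyers pay Pb = 137 − 31 = 106; Q' = -526.5 + 6.5·137 = 364.
Government outlay = subsidy × quantity = 31 × 364 = 11284.

Government cost = €11284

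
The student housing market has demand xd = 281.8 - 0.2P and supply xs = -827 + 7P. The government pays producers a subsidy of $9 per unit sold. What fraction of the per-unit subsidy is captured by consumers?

Consumer share = 35/36

Pre-subsidy: 281.8 - 0.2P = -827 + 7P gives P* = 154, x* = 251.
With the subsidy, sellers receive Ps = Pb + 9 for each unit, where Pb is the price buyers pay.
Supply in terms of Pb becomes xs = -827 + 7(Pb + 9) = -764 + 7Pb. Setting this equal to demand: 281.8 - 0.2Pb = -764 + 7Pb, so Pb = 145.25.
Sellers receive Ps = 145.25 + 9 = 154.25; x' = 281.8 − 0.2·145.25 = 252.75.
Buyers' price falls by P* − Pb = 154 − 145.25 = 8.75; sellers' price rises by Ps − P* = 154.25 − 154 = 0.25.
So consumers capture 8.75/9 = 35/36 of each unit of subsidy.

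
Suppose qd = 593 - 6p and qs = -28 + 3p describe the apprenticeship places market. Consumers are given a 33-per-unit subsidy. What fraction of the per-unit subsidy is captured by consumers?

Consumer share = 1/3

Pre-subsidy: 593 - 6p = -28 + 3p gives p* = 69, q* = 179.
With the rebate, buyers effectively pay pb = ps − 33, where ps is the price sellers receive.
Demand in terms of ps becomes qd = 593 − 6(ps − 33) = 791 - 6ps. Setting this equal to supply: 791 - 6ps = -28 + 3ps, so ps = 91.
Buyers pay pb = 91 − 33 = 58; q' = -28 + 3·91 = 245.
Buyers' price falls by p* − pb = 69 − 58 = 11; sellers' price rises by ps − p* = 91 − 69 = 22.
So consumers capture 11/33 = 1/3 of each unit of subsidy.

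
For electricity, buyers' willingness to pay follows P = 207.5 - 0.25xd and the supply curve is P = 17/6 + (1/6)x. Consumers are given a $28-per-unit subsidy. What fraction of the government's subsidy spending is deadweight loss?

Pre-subsidy: 207.5 - 0.25x = 17/6 + (1/6)x gives x* = 491.2 and P* = 84.7.
With the rebate, buyers effectively pay Pb = Ps − 28, where Ps is the price sellers receive.
On the curves, Pb = 207.5 - 0.25x and Ps = 17/6 + (1/6)x; the wedge Ps − Pb = 28 gives 17/6 + (1/6)x − (207.5 - 0.25x) = 28, so x' = 558.4.
Then Pb = 207.5 − 0.25·558.4 = 67.9 and Ps = 17/6 + (1/6)·558.4 = 95.9.
ΔCS = ½(491.2 + 558.4)(84.7 − 67.9) = 8816.64; ΔPS = ½(491.2 + 558.4)(95.9 − 84.7) = 5877.76.
Government spending = 28 × 558.4 = 15635.2.
DWL = ½ × 28 × (558.4 − 491.2) = 940.8; fraction = 940.8 / 15635.2 = 21/349.

DWL / government spending = 21/349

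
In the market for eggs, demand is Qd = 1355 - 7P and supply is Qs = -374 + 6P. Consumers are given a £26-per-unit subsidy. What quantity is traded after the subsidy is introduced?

Q' = 508

Pre-subsidy: 1355 - 7P = -374 + 6P gives P* = 133, Q* = 424.
With the rebate, buyers effectively pay Pb = Ps − 26, where Ps is the price sellers receive.
Demand in terms of Ps becomes Qd = 1355 − 7(Ps − 26) = 1537 - 7Ps. Setting this equal to supply: 1537 - 7Ps = -374 + 6Ps, so Ps = 147.
Buyers pay Pb = 147 − 26 = 121; Q' = -374 + 6·147 = 508.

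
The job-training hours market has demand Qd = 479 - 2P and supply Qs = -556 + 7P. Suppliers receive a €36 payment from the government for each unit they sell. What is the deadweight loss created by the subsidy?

Deadweight loss = €1008

Pre-subsidy: 479 - 2P = -556 + 7P gives P* = 115, Q* = 249.
With the subsidy, sellers receive Ps = Pb + 36 for each unit, where Pb is the price buyers pay.
Supply in terms of Pb becomes Qs = -556 + 7(Pb + 36) = -304 + 7Pb. Setting this equal to demand: 479 - 2Pb = -304 + 7Pb, so Pb = 87.
Sellers receive Ps = 87 + 36 = 123; Q' = 479 − 2·87 = 305.
The subsidy expands output by 305 − 249 = 56 past the efficient level; on those units the gap between marginal cost and willingness to pay runs from 0 up to 36.
DWL = ½ × 36 × 56 = 1008.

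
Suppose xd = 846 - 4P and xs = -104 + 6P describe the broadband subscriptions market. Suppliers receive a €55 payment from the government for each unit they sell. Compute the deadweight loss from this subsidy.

Pre-subsidy: 846 - 4P = -104 + 6P gives P* = 95, x* = 466.
With the subsidy, sellers receive Ps = Pb + 55 for each unit, where Pb is the price buyers pay.
Supply in terms of Pb becomes xs = -104 + 6(Pb + 55) = 226 + 6Pb. Setting this equal to demand: 846 - 4Pb = 226 + 6Pb, so Pb = 62.
Sellers receive Ps = 62 + 55 = 117; x' = 846 − 4·62 = 598.
The subsidy expands output by 598 − 466 = 132 past the efficient level; on those units the gap between marginal cost and willingness to pay runs from 0 up to 55.
DWL = ½ × 55 × 132 = 3630.

Deadweight loss = €3630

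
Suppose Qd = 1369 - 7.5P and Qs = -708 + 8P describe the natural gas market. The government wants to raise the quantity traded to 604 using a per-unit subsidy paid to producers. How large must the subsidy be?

Required subsidy s = 62 per unit

At Q = 604, invert demand for the buyer price: Pb = (1369 − 604)/7.5 = 102; invert supply for the seller price: Ps = (604 − (-708))/8 = 164.
The subsidy must fill the gap: s = Ps − Pb = 164 − 102 = 62.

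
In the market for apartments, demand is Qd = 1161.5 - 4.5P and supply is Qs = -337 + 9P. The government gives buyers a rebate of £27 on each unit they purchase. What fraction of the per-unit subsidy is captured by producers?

Producer share = 1/3

Pre-subsidy: 1161.5 - 4.5P = -337 + 9P gives P* = 111, Q* = 662.
With the rebate, buyers effectively pay Pb = Ps − 27, where Ps is the price sellers receive.
Demand in terms of Ps becomes Qd = 1161.5 − 4.5(Ps − 27) = 1283 - 4.5Ps. Setting this equal to supply: 1283 - 4.5Ps = -337 + 9Ps, so Ps = 120.
Buyers pay Pb = 120 − 27 = 93; Q' = -337 + 9·120 = 743.
Buyers' price falls by P* − Pb = 111 − 93 = 18; sellers' price rises by Ps − P* = 120 − 111 = 9.
So producers capture 9/27 = 1/3 of each unit of subsidy.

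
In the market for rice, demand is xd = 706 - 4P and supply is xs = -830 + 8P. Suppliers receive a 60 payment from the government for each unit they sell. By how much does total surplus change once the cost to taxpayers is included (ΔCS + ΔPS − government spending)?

Pre-subsidy: 706 - 4P = -830 + 8P gives P* = 128, x* = 194.
With the subsidy, sellers receive Ps = Pb + 60 for each unit, where Pb is the price buyers pay.
Supply in terms of Pb becomes xs = -830 + 8(Pb + 60) = -350 + 8Pb. Setting this equal to demand: 706 - 4Pb = -350 + 8Pb, so Pb = 88.
Sellers receive Ps = 88 + 60 = 148; x' = 706 − 4·88 = 354.
ΔCS = ½(194 + 354)(128 − 88) = 10960; ΔPS = ½(194 + 354)(148 − 128) = 5480.
Government spending = 60 × 354 = 21240.
Net change = 10960 + 5480 − 21240 = -4800. The loss equals the DWL triangle ½·60·160.

Net change in total surplus = -4800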